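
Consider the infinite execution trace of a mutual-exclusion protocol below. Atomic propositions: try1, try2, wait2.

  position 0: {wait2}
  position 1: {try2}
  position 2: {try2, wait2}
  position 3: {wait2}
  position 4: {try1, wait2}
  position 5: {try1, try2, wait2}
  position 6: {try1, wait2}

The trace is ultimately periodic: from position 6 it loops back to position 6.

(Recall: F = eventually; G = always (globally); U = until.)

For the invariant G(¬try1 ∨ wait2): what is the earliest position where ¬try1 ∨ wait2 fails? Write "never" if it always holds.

never

¬try1 ∨ wait2 holds at every position 0..6, and those are all the positions the trace ever visits, so the invariant G(¬try1 ∨ wait2) is never violated.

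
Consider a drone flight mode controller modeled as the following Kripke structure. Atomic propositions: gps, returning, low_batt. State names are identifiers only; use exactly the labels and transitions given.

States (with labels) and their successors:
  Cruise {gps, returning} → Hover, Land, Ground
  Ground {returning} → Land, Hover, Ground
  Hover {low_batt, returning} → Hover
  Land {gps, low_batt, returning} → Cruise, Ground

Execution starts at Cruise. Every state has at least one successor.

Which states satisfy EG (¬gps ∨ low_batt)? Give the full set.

States satisfying ¬gps ∨ low_batt: {Ground, Hover, Land}.
States satisfying EG (¬gps ∨ low_batt): {Ground, Hover, Land}.

{Ground, Hover, Land}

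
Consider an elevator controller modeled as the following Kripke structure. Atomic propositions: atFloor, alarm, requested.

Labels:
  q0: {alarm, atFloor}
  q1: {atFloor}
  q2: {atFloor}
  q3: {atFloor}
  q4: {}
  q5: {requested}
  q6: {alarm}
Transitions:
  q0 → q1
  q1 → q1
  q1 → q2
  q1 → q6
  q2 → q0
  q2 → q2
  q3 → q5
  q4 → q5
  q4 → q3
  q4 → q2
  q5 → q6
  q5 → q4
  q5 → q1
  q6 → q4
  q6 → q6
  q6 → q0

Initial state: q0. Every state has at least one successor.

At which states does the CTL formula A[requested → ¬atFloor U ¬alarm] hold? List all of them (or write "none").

States satisfying requested → ¬atFloor: {q0, q1, q2, q3, q4, q5, q6}.
States satisfying ¬alarm: {q1, q2, q3, q4, q5}.
States satisfying A[requested → ¬atFloor U ¬alarm]: {q0, q1, q2, q3, q4, q5}.

{q0, q1, q2, q3, q4, q5}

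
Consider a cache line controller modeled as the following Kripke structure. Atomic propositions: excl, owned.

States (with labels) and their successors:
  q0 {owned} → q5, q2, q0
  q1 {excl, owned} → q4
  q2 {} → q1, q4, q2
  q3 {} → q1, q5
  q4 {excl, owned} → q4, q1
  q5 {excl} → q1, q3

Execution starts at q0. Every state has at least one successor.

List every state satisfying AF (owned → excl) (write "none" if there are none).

{q1, q2, q3, q4, q5}

States satisfying owned → excl: {q1, q2, q3, q4, q5}.
States satisfying AF (owned → excl): {q1, q2, q3, q4, q5}.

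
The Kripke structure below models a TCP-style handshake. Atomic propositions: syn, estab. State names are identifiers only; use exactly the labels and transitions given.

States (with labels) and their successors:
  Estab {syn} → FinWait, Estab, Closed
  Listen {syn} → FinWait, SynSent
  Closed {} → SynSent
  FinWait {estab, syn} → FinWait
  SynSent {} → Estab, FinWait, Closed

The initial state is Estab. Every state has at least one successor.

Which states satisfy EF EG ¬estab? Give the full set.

States satisfying EG ¬estab: {Estab, Listen, Closed, SynSent}.
States satisfying EF EG ¬estab: {Estab, Listen, Closed, SynSent}.

{Estab, Listen, Closed, SynSent}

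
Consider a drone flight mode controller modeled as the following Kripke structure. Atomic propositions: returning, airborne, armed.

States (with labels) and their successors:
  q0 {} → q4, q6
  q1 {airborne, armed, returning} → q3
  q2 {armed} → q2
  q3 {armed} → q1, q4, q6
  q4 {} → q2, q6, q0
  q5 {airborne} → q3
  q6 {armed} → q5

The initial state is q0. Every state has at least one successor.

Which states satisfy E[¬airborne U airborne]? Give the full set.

{q0, q1, q3, q4, q5, q6}

States satisfying ¬airborne: {q0, q2, q3, q4, q6}.
States satisfying airborne: {q1, q5}.
States satisfying E[¬airborne U airborne]: {q0, q1, q3, q4, q5, q6}.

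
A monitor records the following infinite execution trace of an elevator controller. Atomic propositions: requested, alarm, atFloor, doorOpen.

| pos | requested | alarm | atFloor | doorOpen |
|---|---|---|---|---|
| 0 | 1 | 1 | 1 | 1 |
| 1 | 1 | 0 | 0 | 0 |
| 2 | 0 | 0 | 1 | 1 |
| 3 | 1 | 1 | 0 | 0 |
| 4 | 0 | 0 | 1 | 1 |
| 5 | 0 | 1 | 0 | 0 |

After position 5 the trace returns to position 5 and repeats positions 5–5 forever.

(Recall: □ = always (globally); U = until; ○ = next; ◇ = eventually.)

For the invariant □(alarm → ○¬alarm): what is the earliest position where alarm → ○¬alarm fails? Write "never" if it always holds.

Check alarm → ○¬alarm at each position in order: 0 ✓, 1 ✓, 2 ✓, 3 ✓, 4 ✓.
At position 5 the labels are {alarm} and the next position 5 has {alarm}, so alarm → ○¬alarm is false there. This is the first violation.

5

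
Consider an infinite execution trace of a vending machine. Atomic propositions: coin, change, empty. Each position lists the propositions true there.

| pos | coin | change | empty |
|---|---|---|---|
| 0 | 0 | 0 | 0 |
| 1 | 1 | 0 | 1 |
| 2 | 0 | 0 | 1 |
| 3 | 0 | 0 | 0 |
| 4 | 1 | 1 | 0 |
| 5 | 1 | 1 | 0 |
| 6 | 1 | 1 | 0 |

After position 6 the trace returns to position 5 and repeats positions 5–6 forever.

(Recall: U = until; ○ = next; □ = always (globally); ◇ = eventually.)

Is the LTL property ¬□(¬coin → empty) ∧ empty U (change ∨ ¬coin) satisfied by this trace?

Yes

Walking from position 0: change ∨ ¬coin first holds at position 0, and empty holds at every earlier position along the way, so empty U (change ∨ ¬coin) holds.
At position 0: ¬□(¬coin → empty) is true; empty U (change ∨ ¬coin) is true; so ¬□(¬coin → empty) ∧ empty U (change ∨ ¬coin) is true.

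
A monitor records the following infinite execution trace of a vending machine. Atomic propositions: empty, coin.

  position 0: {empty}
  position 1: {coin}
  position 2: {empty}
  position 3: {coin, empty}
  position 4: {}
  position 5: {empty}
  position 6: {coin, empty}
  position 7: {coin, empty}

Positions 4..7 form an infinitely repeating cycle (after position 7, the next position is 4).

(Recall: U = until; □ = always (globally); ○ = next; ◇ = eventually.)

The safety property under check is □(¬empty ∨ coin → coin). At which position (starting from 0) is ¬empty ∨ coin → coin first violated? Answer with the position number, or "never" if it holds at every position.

4

Check ¬empty ∨ coin → coin at each position in order: 0 ✓, 1 ✓, 2 ✓, 3 ✓.
At position 4 the labels are {}, so ¬empty ∨ coin → coin is false there. This is the first violation.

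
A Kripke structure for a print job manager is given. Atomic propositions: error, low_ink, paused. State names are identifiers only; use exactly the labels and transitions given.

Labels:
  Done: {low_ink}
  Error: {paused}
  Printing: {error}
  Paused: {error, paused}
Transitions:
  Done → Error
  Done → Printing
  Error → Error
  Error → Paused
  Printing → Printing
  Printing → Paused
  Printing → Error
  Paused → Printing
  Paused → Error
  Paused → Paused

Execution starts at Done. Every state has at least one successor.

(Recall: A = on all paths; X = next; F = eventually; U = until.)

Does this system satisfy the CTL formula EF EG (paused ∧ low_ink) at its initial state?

No

States satisfying EG (paused ∧ low_ink): ∅.
States satisfying EF EG (paused ∧ low_ink): ∅.
No suitable path/successor from Done witnesses the formula.
Done ∉ Sat(EF EG (paused ∧ low_ink)).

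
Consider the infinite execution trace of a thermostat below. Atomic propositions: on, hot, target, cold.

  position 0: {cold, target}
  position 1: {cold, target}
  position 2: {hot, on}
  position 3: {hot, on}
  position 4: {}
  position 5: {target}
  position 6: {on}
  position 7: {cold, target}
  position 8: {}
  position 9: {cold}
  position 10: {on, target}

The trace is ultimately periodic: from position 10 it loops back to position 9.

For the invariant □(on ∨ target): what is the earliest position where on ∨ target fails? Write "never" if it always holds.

4

Check on ∨ target at each position in order: 0 ✓, 1 ✓, 2 ✓, 3 ✓.
At position 4 the labels are {}, so on ∨ target is false there. This is the first violation.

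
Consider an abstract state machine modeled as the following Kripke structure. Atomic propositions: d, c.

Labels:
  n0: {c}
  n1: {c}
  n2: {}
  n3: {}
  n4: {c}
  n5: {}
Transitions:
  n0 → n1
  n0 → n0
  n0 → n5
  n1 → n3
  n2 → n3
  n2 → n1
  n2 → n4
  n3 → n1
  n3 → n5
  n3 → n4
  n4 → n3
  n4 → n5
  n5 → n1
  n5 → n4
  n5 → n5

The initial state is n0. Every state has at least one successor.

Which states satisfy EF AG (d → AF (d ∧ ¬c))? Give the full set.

{n0, n1, n2, n3, n4, n5}

States satisfying AG (d → AF (d ∧ ¬c)): {n0, n1, n2, n3, n4, n5}.
States satisfying EF AG (d → AF (d ∧ ¬c)): {n0, n1, n2, n3, n4, n5}.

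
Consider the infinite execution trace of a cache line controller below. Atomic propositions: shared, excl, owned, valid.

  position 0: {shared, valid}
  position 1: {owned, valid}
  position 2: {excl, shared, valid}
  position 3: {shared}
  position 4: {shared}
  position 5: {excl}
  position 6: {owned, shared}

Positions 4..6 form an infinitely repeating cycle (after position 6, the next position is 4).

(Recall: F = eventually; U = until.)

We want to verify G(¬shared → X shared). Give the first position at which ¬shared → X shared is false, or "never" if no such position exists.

¬shared → X shared holds at every position 0..6, and those are all the positions the trace ever visits, so the invariant G(¬shared → X shared) is never violated.

never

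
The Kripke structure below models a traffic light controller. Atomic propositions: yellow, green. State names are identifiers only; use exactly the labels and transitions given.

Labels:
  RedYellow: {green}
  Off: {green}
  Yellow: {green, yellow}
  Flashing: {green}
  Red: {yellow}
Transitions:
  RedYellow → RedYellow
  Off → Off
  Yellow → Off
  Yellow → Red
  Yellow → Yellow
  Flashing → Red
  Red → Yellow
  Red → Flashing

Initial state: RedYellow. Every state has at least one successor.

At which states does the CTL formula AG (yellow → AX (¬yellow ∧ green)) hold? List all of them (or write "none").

States satisfying yellow → AX (¬yellow ∧ green): {RedYellow, Off, Flashing}.
States satisfying AG (yellow → AX (¬yellow ∧ green)): {RedYellow, Off}.

{RedYellow, Off}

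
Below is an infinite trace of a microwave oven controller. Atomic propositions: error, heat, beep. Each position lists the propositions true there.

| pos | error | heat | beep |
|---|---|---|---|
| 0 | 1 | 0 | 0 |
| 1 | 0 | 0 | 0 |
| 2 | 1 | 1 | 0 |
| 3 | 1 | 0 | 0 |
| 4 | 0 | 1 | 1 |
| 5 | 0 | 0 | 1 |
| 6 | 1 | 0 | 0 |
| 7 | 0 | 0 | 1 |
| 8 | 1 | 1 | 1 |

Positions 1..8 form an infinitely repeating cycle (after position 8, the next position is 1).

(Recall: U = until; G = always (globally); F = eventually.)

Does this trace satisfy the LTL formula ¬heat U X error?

Walking from position 0: X error first holds at position 1, and ¬heat holds at every earlier position along the way, so ¬heat U X error holds.

Holds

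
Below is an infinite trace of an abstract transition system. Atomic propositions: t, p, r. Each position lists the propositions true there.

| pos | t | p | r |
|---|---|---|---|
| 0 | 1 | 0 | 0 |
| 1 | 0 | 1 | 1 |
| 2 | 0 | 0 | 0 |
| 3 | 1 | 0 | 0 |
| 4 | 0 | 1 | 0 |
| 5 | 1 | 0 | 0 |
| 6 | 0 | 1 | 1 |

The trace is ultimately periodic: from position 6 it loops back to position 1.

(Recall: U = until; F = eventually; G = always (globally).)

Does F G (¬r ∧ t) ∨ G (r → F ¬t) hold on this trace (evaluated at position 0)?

Holds

G (¬r ∧ t) is false at every position 0..6, so it never becomes true and F G (¬r ∧ t) fails.
r → F ¬t holds at every position 0..6, and those are all positions ever visited, so G (r → F ¬t) holds.
Positions where r holds: 1, 6.
Check F ¬t at each: 1→ok, 6→ok.
At position 0: F G (¬r ∧ t) is false; G (r → F ¬t) is true; so F G (¬r ∧ t) ∨ G (r → F ¬t) is true.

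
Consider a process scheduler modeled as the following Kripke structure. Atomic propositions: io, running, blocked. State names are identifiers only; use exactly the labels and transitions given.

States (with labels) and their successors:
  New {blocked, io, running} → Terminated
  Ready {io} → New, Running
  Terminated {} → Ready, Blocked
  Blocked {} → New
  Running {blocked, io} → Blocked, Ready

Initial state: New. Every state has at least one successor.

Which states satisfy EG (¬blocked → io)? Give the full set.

{Ready, Running}

States satisfying ¬blocked → io: {New, Ready, Running}.
States satisfying EG (¬blocked → io): {Ready, Running}.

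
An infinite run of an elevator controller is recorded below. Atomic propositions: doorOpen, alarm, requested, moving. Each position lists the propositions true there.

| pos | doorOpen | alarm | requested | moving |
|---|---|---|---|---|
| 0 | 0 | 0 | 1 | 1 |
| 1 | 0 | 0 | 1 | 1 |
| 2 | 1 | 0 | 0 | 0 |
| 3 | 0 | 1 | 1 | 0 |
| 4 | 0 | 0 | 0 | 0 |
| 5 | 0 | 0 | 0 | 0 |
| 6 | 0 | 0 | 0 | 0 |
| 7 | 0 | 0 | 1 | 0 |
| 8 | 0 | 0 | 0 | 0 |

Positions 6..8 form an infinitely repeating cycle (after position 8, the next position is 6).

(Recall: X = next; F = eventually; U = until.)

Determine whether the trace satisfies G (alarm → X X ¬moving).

Yes

alarm → X X ¬moving holds at every position 0..8, and those are all positions ever visited, so G (alarm → X X ¬moving) holds.
Positions where alarm holds: 3.
Check X X ¬moving at each: 3→ok.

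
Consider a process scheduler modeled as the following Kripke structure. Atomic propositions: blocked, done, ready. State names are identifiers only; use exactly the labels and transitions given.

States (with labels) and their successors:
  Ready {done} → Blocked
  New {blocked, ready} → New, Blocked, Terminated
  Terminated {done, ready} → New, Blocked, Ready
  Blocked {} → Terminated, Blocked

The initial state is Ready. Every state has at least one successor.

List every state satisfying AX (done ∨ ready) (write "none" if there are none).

none

States satisfying done ∨ ready: {Ready, New, Terminated}.
States satisfying AX (done ∨ ready): ∅.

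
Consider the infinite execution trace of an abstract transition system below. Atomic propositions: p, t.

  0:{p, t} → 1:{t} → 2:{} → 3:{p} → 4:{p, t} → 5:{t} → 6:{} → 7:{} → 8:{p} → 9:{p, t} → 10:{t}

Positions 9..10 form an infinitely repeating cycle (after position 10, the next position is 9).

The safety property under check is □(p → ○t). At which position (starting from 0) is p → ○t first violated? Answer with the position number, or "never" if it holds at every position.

p → ○t holds at every position 0..10, and those are all the positions the trace ever visits, so the invariant □(p → ○t) is never violated.

never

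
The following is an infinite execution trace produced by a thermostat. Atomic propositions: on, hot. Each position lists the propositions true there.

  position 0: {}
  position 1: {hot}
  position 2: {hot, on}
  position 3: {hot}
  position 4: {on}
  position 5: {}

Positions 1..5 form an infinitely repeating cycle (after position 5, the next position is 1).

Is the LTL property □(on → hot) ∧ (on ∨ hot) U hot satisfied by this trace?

on → hot must hold at every position from 0 onward. It fails at position 4, so □(on → hot) is false.
Positions where on holds: 2, 4.
Check hot at each: 2→ok, 4→fails.
Walking from position 0: at position 0, hot has not yet held and on ∨ hot fails, so (on ∨ hot) U hot is false.
At position 0: □(on → hot) is false; (on ∨ hot) U hot is false; so □(on → hot) ∧ (on ∨ hot) U hot is false.

Does not hold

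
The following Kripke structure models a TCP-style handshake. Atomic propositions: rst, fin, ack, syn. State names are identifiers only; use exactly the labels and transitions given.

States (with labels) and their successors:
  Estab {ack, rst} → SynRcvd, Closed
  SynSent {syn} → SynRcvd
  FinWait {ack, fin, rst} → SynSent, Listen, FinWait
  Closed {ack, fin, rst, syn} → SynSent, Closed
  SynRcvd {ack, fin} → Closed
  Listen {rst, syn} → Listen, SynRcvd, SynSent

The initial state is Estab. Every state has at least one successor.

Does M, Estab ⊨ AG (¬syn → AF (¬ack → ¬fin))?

States satisfying ¬syn → AF (¬ack → ¬fin): {Estab, SynSent, FinWait, Closed, SynRcvd, Listen}.
States satisfying AG (¬syn → AF (¬ack → ¬fin)): {Estab, SynSent, FinWait, Closed, SynRcvd, Listen}.
Every state reachable from Estab satisfies ¬syn → AF (¬ack → ¬fin).
Estab ∈ Sat(AG (¬syn → AF (¬ack → ¬fin))).

Yes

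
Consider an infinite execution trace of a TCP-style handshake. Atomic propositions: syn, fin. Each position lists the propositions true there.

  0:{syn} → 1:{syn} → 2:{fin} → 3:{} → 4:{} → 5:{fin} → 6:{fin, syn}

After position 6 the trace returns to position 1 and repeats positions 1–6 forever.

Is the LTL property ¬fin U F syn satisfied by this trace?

Satisfied

Walking from position 0: F syn first holds at position 0, and ¬fin holds at every earlier position along the way, so ¬fin U F syn holds.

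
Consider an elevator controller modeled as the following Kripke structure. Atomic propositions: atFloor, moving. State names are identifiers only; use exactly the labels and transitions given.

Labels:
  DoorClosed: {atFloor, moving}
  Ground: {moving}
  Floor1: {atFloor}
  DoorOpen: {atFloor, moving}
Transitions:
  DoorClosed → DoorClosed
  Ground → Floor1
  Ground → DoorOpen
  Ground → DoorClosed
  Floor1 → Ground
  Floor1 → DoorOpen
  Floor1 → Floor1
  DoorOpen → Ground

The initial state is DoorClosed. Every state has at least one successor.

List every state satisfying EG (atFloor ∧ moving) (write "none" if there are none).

{DoorClosed}

States satisfying atFloor ∧ moving: {DoorClosed, DoorOpen}.
States satisfying EG (atFloor ∧ moving): {DoorClosed}.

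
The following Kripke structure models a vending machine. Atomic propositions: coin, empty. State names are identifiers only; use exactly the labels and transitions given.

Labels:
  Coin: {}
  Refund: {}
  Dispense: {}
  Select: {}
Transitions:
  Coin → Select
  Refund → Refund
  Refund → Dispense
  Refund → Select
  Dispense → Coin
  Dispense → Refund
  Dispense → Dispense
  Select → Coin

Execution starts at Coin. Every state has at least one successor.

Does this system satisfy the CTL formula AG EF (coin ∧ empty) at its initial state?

No

States satisfying EF (coin ∧ empty): ∅.
States satisfying AG EF (coin ∧ empty): ∅.
Coin is reachable from Coin and violates EF (coin ∧ empty), so AG fails at Coin.
Coin ∉ Sat(AG EF (coin ∧ empty)).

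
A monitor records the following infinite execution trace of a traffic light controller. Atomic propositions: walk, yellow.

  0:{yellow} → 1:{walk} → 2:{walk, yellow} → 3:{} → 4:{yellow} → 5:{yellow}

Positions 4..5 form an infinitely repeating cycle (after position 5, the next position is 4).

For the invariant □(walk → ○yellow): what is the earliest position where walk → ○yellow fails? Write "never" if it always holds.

Check walk → ○yellow at each position in order: 0 ✓, 1 ✓.
At position 2 the labels are {walk, yellow} and the next position 3 has {}, so walk → ○yellow is false there. This is the first violation.

2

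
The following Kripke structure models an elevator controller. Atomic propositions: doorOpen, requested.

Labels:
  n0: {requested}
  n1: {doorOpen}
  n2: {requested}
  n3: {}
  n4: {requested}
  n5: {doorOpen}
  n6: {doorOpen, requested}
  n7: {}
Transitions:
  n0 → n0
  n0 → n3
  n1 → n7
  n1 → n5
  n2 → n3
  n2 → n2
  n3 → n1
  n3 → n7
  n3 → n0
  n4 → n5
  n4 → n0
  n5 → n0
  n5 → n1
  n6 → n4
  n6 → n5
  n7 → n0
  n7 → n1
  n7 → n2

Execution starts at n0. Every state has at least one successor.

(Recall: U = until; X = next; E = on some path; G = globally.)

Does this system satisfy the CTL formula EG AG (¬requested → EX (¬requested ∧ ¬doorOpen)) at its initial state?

States satisfying AG (¬requested → EX (¬requested ∧ ¬doorOpen)): ∅.
States satisfying EG AG (¬requested → EX (¬requested ∧ ¬doorOpen)): ∅.
No suitable path/successor from n0 witnesses the formula.
n0 ∉ Sat(EG AG (¬requested → EX (¬requested ∧ ¬doorOpen))).

Does not hold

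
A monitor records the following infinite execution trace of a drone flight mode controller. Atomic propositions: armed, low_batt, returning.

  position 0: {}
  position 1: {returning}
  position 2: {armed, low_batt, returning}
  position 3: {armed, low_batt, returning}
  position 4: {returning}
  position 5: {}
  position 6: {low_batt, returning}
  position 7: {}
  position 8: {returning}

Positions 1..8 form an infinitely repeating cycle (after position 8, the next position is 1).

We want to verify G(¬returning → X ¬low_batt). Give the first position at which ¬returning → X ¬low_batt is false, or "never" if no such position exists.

5

Check ¬returning → X ¬low_batt at each position in order: 0 ✓, 1 ✓, 2 ✓, 3 ✓, 4 ✓.
At position 5 the labels are {} and the next position 6 has {low_batt, returning}, so ¬returning → X ¬low_batt is false there. This is the first violation.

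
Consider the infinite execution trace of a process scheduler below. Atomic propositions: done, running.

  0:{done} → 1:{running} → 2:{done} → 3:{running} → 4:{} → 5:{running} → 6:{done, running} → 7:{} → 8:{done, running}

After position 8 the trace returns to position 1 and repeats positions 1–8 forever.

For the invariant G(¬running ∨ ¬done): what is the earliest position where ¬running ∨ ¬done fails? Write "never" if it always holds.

6

Check ¬running ∨ ¬done at each position in order: 0 ✓, 1 ✓, 2 ✓, 3 ✓, 4 ✓, 5 ✓.
At position 6 the labels are {done, running}, so ¬running ∨ ¬done is false there. This is the first violation.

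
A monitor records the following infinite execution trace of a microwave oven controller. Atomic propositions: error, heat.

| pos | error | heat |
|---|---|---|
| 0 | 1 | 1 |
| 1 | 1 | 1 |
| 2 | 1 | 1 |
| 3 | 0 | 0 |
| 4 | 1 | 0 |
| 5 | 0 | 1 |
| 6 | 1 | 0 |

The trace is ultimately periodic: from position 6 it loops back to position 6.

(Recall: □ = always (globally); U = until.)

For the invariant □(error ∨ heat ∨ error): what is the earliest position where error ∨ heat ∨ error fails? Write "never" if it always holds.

3

Check error ∨ heat ∨ error at each position in order: 0 ✓, 1 ✓, 2 ✓.
At position 3 the labels are {}, so error ∨ heat ∨ error is false there. This is the first violation.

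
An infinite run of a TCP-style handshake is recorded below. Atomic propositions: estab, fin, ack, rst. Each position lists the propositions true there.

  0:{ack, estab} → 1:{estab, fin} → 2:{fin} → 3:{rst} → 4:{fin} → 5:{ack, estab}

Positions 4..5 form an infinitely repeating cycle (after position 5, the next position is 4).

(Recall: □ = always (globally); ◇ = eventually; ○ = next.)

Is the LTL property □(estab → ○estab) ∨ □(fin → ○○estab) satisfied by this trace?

Violated

estab → ○estab must hold at every position from 0 onward. It fails at position 1, so □(estab → ○estab) is false.
Positions where estab holds: 0, 1, 5.
Check ○estab at each: 0→ok, 1→fails, 5→fails.
fin → ○○estab must hold at every position from 0 onward. It fails at position 1, so □(fin → ○○estab) is false.
Positions where fin holds: 1, 2, 4.
Check ○○estab at each: 1→fails, 2→fails, 4→fails.
At position 0: □(estab → ○estab) is false; □(fin → ○○estab) is false; so □(estab → ○estab) ∨ □(fin → ○○estab) is false.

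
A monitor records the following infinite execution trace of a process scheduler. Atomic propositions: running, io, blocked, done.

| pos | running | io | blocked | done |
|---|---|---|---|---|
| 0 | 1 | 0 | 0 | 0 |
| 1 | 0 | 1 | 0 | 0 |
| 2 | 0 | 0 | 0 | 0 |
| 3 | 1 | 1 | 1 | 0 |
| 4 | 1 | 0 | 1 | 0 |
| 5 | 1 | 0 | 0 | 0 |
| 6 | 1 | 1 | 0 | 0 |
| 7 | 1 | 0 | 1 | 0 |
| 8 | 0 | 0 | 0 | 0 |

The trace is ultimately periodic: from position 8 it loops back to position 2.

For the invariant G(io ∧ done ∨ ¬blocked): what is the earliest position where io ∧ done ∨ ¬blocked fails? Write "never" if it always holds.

3

Check io ∧ done ∨ ¬blocked at each position in order: 0 ✓, 1 ✓, 2 ✓.
At position 3 the labels are {blocked, io, running}, so io ∧ done ∨ ¬blocked is false there. This is the first violation.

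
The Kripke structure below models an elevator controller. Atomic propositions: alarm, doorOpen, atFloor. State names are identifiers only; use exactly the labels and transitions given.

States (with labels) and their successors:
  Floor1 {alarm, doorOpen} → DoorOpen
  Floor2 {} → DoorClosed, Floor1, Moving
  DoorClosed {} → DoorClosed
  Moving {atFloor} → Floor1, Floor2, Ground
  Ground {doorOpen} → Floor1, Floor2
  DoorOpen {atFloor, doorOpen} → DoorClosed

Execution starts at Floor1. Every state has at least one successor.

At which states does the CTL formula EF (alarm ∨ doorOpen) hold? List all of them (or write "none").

States satisfying alarm ∨ doorOpen: {Floor1, Ground, DoorOpen}.
States satisfying EF (alarm ∨ doorOpen): {Floor1, Floor2, Moving, Ground, DoorOpen}.

{Floor1, Floor2, Moving, Ground, DoorOpen}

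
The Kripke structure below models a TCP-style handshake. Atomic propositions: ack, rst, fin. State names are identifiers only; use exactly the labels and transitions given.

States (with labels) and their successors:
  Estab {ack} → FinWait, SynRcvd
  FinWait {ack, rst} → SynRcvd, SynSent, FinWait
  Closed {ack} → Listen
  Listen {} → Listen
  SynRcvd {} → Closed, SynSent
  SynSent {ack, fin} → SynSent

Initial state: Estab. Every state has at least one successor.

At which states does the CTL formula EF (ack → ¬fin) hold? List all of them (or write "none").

States satisfying ack → ¬fin: {Estab, FinWait, Closed, Listen, SynRcvd}.
States satisfying EF (ack → ¬fin): {Estab, FinWait, Closed, Listen, SynRcvd}.

{Estab, FinWait, Closed, Listen, SynRcvd}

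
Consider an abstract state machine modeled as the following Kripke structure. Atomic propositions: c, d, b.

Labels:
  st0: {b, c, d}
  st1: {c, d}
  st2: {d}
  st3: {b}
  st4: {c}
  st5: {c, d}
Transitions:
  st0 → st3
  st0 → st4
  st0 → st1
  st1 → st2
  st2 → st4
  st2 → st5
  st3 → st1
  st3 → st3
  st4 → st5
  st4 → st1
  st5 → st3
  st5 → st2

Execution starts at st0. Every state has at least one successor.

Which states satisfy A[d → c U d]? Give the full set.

States satisfying d → c: {st0, st1, st3, st4, st5}.
States satisfying d: {st0, st1, st2, st5}.
States satisfying A[d → c U d]: {st0, st1, st2, st4, st5}.

{st0, st1, st2, st4, st5}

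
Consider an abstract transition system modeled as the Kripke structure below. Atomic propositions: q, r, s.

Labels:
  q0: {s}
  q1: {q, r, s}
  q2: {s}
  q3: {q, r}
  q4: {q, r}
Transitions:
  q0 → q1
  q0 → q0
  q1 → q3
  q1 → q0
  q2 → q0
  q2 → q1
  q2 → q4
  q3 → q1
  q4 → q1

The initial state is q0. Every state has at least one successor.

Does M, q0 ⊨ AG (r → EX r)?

Yes

States satisfying r → EX r: {q0, q1, q2, q3, q4}.
States satisfying AG (r → EX r): {q0, q1, q2, q3, q4}.
Every state reachable from q0 satisfies r → EX r.
q0 ∈ Sat(AG (r → EX r)).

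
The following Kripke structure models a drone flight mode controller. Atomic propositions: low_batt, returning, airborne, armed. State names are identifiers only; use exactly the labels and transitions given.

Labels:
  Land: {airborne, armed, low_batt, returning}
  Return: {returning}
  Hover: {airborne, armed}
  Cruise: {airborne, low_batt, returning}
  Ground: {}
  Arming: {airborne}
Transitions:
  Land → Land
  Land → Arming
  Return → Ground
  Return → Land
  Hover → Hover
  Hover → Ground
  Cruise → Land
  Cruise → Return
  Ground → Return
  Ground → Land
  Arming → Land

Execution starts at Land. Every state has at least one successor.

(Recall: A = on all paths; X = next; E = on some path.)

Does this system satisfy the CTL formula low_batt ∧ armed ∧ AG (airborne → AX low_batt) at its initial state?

States satisfying low_batt ∧ armed: {Land}.
States satisfying airborne → AX low_batt: {Return, Ground, Arming}.
States satisfying AG (airborne → AX low_batt): ∅.
States satisfying low_batt ∧ armed ∧ AG (airborne → AX low_batt): ∅.
Land ∉ Sat(low_batt ∧ armed ∧ AG (airborne → AX low_batt)).

Does not hold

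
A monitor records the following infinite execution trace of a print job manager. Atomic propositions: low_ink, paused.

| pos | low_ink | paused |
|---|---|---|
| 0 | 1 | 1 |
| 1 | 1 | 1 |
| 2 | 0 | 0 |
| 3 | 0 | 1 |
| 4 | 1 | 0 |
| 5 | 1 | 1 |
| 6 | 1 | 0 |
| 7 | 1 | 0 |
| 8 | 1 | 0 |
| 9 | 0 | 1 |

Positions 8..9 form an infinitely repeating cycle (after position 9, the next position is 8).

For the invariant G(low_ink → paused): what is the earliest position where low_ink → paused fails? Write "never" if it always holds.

Check low_ink → paused at each position in order: 0 ✓, 1 ✓, 2 ✓, 3 ✓.
At position 4 the labels are {low_ink}, so low_ink → paused is false there. This is the first violation.

4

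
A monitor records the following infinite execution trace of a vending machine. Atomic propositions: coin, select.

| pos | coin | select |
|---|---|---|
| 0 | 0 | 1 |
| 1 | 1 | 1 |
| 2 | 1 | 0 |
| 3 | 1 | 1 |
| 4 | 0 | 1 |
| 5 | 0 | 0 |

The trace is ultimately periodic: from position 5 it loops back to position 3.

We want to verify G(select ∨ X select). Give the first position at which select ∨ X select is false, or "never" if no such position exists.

never

select ∨ X select holds at every position 0..5, and those are all the positions the trace ever visits, so the invariant G(select ∨ X select) is never violated.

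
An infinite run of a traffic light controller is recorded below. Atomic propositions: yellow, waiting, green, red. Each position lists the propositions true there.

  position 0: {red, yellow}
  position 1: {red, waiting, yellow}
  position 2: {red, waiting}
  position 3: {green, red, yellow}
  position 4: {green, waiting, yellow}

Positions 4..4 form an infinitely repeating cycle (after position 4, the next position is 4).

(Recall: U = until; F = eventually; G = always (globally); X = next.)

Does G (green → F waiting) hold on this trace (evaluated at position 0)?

green → F waiting holds at every position 0..4, and those are all positions ever visited, so G (green → F waiting) holds.
Positions where green holds: 3, 4.
Check F waiting at each: 3→ok, 4→ok.

Yes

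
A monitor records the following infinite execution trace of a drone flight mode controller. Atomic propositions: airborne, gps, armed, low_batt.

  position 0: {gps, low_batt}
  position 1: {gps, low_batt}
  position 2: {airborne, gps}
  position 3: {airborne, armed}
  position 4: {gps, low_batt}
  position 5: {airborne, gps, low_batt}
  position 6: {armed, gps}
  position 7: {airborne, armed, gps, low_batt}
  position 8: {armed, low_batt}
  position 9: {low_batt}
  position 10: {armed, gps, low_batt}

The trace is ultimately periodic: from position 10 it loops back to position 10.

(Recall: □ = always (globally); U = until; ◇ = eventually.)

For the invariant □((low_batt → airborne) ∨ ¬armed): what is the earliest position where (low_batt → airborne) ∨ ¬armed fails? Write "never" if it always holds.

8

Check (low_batt → airborne) ∨ ¬armed at each position in order: 0 ✓, 1 ✓, 2 ✓, 3 ✓, 4 ✓, 5 ✓, 6 ✓, 7 ✓.
At position 8 the labels are {armed, low_batt}, so (low_batt → airborne) ∨ ¬armed is false there. This is the first violation.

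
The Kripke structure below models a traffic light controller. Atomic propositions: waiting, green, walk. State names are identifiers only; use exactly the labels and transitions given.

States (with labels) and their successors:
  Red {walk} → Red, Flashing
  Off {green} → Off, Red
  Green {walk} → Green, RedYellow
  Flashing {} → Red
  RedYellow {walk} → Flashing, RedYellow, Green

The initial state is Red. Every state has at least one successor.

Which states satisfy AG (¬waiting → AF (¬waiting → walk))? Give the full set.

States satisfying ¬waiting → AF (¬waiting → walk): {Red, Green, Flashing, RedYellow}.
States satisfying AG (¬waiting → AF (¬waiting → walk)): {Red, Green, Flashing, RedYellow}.

{Red, Green, Flashing, RedYellow}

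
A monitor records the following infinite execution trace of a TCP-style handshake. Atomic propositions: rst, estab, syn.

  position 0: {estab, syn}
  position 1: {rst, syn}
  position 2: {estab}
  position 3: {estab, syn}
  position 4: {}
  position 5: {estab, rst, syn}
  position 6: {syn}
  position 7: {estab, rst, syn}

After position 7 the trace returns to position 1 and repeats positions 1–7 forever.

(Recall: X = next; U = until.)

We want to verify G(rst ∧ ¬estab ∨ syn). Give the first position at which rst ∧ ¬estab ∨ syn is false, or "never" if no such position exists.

Check rst ∧ ¬estab ∨ syn at each position in order: 0 ✓, 1 ✓.
At position 2 the labels are {estab}, so rst ∧ ¬estab ∨ syn is false there. This is the first violation.

2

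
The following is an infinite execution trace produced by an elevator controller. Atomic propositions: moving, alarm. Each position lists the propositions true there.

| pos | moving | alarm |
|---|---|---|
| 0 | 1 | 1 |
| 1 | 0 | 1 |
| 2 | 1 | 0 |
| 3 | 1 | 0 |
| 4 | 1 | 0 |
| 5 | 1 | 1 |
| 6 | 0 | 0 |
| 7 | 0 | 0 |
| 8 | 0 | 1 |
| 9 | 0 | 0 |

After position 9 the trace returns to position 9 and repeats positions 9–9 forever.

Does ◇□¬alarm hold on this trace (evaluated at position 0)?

□¬alarm holds at position 9, which is reachable from 0, so ◇□¬alarm holds.

Holds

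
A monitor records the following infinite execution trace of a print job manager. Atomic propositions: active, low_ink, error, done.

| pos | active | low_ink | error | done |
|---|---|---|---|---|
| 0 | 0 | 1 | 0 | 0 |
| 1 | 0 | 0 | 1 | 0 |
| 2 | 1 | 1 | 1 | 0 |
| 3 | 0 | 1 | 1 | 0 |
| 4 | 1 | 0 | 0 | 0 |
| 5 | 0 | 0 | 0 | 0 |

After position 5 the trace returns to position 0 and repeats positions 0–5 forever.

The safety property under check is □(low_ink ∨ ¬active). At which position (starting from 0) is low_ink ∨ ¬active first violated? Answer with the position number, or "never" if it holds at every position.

4

Check low_ink ∨ ¬active at each position in order: 0 ✓, 1 ✓, 2 ✓, 3 ✓.
At position 4 the labels are {active}, so low_ink ∨ ¬active is false there. This is the first violation.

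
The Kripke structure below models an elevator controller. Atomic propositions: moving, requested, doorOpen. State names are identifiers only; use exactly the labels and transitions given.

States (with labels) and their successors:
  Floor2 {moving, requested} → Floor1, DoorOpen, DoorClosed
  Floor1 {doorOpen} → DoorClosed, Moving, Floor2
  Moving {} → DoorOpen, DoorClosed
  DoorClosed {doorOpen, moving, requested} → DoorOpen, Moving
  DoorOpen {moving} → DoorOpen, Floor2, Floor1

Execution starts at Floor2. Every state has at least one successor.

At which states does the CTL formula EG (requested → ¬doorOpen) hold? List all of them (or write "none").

States satisfying requested → ¬doorOpen: {Floor2, Floor1, Moving, DoorOpen}.
States satisfying EG (requested → ¬doorOpen): {Floor2, Floor1, Moving, DoorOpen}.

{Floor2, Floor1, Moving, DoorOpen}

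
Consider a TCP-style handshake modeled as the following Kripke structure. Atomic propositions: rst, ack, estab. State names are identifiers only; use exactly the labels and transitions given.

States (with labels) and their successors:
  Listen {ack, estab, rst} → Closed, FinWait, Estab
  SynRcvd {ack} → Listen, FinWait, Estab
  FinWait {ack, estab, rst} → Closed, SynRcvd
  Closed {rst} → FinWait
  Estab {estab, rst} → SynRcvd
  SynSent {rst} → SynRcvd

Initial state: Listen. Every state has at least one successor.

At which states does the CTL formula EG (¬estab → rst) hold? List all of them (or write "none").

States satisfying ¬estab → rst: {Listen, FinWait, Closed, Estab, SynSent}.
States satisfying EG (¬estab → rst): {Listen, FinWait, Closed}.

{Listen, FinWait, Closed}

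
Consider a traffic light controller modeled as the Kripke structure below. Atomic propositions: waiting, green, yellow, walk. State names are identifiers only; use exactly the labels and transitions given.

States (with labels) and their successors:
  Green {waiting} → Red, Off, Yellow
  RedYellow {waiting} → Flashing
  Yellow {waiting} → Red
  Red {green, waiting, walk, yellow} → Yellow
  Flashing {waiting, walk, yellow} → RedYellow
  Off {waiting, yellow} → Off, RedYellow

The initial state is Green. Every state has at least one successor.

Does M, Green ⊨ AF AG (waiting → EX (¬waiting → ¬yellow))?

States satisfying AG (waiting → EX (¬waiting → ¬yellow)): {Green, RedYellow, Yellow, Red, Flashing, Off}.
States satisfying AF AG (waiting → EX (¬waiting → ¬yellow)): {Green, RedYellow, Yellow, Red, Flashing, Off}.
Green ∈ Sat(AF AG (waiting → EX (¬waiting → ¬yellow))).

Satisfied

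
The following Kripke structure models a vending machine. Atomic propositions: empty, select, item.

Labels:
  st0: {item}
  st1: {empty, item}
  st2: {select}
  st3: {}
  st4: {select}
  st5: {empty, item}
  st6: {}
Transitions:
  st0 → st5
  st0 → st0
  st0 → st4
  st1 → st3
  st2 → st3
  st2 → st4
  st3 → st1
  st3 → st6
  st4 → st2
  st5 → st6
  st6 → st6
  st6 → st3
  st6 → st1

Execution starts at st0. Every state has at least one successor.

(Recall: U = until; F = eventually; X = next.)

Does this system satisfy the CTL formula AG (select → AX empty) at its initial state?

Does not hold

States satisfying select → AX empty: {st0, st1, st3, st5, st6}.
States satisfying AG (select → AX empty): {st1, st3, st5, st6}.
st2 is reachable from st0 and violates select → AX empty, so AG fails at st0.
st0 ∉ Sat(AG (select → AX empty)).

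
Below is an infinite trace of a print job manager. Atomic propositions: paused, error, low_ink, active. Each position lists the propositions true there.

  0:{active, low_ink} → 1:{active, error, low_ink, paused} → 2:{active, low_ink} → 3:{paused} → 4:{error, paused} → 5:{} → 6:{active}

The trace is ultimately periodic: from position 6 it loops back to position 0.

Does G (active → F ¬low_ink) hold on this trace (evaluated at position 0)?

active → F ¬low_ink holds at every position 0..6, and those are all positions ever visited, so G (active → F ¬low_ink) holds.
Positions where active holds: 0, 1, 2, 6.
Check F ¬low_ink at each: 0→ok, 1→ok, 2→ok, 6→ok.

Holds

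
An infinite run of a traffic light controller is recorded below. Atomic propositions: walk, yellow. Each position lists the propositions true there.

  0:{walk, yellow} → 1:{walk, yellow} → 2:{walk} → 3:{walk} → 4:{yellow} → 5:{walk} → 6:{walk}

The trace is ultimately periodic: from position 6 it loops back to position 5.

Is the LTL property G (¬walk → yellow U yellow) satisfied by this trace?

Holds

¬walk → yellow U yellow holds at every position 0..6, and those are all positions ever visited, so G (¬walk → yellow U yellow) holds.
Positions where ¬walk holds: 4.
Check yellow U yellow at each: 4→ok.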